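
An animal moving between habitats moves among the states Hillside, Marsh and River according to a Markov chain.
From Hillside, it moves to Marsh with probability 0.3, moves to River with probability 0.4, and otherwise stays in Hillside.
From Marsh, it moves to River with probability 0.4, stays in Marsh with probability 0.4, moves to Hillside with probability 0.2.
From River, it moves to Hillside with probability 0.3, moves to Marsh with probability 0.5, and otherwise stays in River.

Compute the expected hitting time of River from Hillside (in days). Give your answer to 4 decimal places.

2.5000

Let t(s) be the expected number of days to first reach River from state s, with t(River) = 0. Conditioning on the first day:
t(Hillside) = 1 + 0.3·t(Hillside) + 0.3·t(Marsh)
t(Marsh) = 1 + 0.2·t(Hillside) + 0.4·t(Marsh)
Solving: t(Hillside) = 2.5000, t(Marsh) = 2.5000.
Expected days from Hillside to River: 2.5000.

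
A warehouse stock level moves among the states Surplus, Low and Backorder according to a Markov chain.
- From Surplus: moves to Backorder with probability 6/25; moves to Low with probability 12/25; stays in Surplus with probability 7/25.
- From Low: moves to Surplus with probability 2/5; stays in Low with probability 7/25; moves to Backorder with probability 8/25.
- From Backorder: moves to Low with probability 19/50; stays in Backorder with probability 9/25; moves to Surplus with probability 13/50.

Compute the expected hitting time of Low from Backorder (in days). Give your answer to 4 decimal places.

Let t(s) be the expected number of days to first reach Low from state s, with t(Low) = 0. Conditioning on the first day:
t(Surplus) = 1 + 0.28·t(Surplus) + 0.24·t(Backorder)
t(Backorder) = 1 + 0.26·t(Surplus) + 0.36·t(Backorder)
Solving: t(Surplus) = 2.2088, t(Backorder) = 2.4598.
Expected days from Backorder to Low: 2.4598.

2.4598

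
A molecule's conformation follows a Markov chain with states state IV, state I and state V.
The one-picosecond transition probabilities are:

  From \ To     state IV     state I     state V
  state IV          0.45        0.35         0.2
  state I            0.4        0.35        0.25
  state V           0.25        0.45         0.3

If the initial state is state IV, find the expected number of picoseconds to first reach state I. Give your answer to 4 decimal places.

Let t(s) be the expected number of picoseconds to first reach state I from state s, with t(state I) = 0. Conditioning on the first picosecond:
t(state IV) = 1 + 0.45·t(state IV) + 0.2·t(state V)
t(state V) = 1 + 0.25·t(state IV) + 0.3·t(state V)
Solving: t(state IV) = 2.6866, t(state V) = 2.3881.
Expected picoseconds from state IV to state I: 2.6866.

2.6866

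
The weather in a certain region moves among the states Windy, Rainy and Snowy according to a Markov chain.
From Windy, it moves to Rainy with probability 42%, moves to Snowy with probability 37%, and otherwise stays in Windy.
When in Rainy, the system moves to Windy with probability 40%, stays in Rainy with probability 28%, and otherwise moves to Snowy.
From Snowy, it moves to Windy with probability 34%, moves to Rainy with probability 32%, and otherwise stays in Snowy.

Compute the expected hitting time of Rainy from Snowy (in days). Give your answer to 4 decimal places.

Let t(s) be the expected number of days to first reach Rainy from state s, with t(Rainy) = 0. Conditioning on the first day:
t(Windy) = 1 + 0.21·t(Windy) + 0.37·t(Snowy)
t(Snowy) = 1 + 0.34·t(Windy) + 0.34·t(Snowy)
Solving: t(Windy) = 2.6036, t(Snowy) = 2.8564.
Expected days from Snowy to Rainy: 2.8564.

2.8564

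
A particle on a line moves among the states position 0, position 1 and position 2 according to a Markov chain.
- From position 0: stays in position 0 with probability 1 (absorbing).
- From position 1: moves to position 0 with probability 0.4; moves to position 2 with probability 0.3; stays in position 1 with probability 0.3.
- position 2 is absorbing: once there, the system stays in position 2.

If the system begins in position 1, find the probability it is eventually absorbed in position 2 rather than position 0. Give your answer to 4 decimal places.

Let h(s) be the probability of absorption at position 2 starting from transient state s. Then h(position 2) = 1 and h(position 0) = 0. By first-step analysis:
h(position 1) = 0.4·0 + 0.3·h(position 1) + 0.3·1
Solving: h(position 1) = 0.4286.
Starting from position 1, the probability is 0.4286.

0.4286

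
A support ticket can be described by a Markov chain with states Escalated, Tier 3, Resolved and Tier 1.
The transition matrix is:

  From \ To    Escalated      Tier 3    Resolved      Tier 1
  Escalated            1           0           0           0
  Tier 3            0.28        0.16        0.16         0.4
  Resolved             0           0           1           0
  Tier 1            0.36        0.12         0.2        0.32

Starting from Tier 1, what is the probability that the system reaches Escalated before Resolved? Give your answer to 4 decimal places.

0.6422

Let h(s) be the probability of absorption at Escalated starting from transient state s. Then h(Escalated) = 1 and h(Resolved) = 0. By first-step analysis:
h(Tier 3) = 0.28·1 + 0.16·h(Tier 3) + 0.16·0 + 0.4·h(Tier 1)
h(Tier 1) = 0.36·1 + 0.12·h(Tier 3) + 0.2·0 + 0.32·h(Tier 1)
Solving: h(Tier 3) = 0.6391, h(Tier 1) = 0.6422.
Starting from Tier 1, the probability is 0.6422.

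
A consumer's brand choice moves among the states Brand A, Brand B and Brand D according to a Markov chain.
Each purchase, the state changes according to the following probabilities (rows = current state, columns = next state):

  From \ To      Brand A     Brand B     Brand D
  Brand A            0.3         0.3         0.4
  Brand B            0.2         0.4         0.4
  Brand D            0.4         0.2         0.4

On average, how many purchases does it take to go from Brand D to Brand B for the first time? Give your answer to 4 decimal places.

Let t(s) be the expected number of purchases to first reach Brand B from state s, with t(Brand B) = 0. Conditioning on the first purchase:
t(Brand A) = 1 + 0.3·t(Brand A) + 0.4·t(Brand D)
t(Brand D) = 1 + 0.4·t(Brand A) + 0.4·t(Brand D)
Solving: t(Brand A) = 3.8462, t(Brand D) = 4.2308.
Expected purchases from Brand D to Brand B: 4.2308.

4.2308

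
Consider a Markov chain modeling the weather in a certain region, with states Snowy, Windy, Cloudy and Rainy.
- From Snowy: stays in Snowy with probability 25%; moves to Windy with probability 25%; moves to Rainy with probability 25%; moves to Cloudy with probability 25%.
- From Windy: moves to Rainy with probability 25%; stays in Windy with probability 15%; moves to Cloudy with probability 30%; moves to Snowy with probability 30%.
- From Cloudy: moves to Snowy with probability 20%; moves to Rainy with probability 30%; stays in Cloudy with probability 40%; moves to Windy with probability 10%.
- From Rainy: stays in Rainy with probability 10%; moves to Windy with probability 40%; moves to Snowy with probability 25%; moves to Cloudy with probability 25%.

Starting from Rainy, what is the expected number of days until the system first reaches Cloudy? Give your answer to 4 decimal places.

Let t(s) be the expected number of days to first reach Cloudy from state s, with t(Cloudy) = 0. Conditioning on the first day:
t(Snowy) = 1 + 0.25·t(Snowy) + 0.25·t(Windy) + 0.25·t(Rainy)
t(Windy) = 1 + 0.3·t(Snowy) + 0.15·t(Windy) + 0.25·t(Rainy)
t(Rainy) = 1 + 0.25·t(Snowy) + 0.4·t(Windy) + 0.1·t(Rainy)
Solving: t(Snowy) = 3.8045, t(Windy) = 3.6316, t(Rainy) = 3.7820.
Expected days from Rainy to Cloudy: 3.7820.

3.7820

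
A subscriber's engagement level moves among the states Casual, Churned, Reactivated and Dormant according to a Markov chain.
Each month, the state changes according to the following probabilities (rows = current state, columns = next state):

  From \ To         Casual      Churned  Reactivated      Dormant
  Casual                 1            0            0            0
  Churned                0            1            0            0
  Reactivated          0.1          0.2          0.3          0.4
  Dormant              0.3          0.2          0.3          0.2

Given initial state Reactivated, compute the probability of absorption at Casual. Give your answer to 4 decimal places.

0.4545

Let h(s) be the probability of absorption at Casual starting from transient state s. Then h(Casual) = 1 and h(Churned) = 0. By first-step analysis:
h(Reactivated) = 0.1·1 + 0.2·0 + 0.3·h(Reactivated) + 0.4·h(Dormant)
h(Dormant) = 0.3·1 + 0.2·0 + 0.3·h(Reactivated) + 0.2·h(Dormant)
Solving: h(Reactivated) = 0.4545, h(Dormant) = 0.5455.
Starting from Reactivated, the probability is 0.4545.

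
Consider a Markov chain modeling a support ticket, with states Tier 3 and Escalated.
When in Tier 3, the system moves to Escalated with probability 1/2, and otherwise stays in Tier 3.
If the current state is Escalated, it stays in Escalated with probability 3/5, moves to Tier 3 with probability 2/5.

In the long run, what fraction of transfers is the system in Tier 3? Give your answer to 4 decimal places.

0.4444

Let the stationary distribution be π with π = πP and π_1 + π_2 = 1.
π_1 = 0.5·π_1 + 0.4·π_2
Solving with the normalization constraint gives π = (0.4444, 0.5556).
So the stationary probability of Tier 3 is 0.4444.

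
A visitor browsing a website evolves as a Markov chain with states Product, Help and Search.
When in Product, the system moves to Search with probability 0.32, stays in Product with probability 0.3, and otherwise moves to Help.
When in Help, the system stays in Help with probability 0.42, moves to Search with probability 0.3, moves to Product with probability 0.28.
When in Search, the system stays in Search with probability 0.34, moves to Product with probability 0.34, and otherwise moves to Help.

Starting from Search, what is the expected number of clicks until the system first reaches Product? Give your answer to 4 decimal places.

Let t(s) be the expected number of clicks to first reach Product from state s, with t(Product) = 0. Conditioning on the first click:
t(Help) = 1 + 0.42·t(Help) + 0.3·t(Search)
t(Search) = 1 + 0.32·t(Help) + 0.34·t(Search)
Solving: t(Help) = 3.3473, t(Search) = 3.1381.
Expected clicks from Search to Product: 3.1381.

3.1381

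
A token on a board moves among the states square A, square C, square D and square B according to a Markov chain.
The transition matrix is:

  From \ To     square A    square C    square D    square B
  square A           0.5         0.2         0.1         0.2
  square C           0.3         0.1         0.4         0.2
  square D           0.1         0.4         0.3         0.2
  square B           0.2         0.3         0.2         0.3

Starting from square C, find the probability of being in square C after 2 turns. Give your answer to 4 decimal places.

0.2900

Propagate the distribution vector 2 turns from square C.
After 0 turns: (0.0000, 1.0000, 0.0000, 0.0000)
After 1 turn: (0.3000, 0.1000, 0.4000, 0.2000)
After 2 turns: (0.2600, 0.2900, 0.2300, 0.2200)
P(in square C after 2 turns) = 0.2900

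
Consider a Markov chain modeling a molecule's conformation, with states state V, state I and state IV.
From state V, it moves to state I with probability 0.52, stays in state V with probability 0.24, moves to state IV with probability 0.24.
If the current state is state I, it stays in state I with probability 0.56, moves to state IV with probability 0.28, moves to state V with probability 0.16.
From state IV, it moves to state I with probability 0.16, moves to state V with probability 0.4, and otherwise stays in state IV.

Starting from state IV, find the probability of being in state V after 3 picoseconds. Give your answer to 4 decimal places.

Propagate the distribution vector 3 picoseconds from state IV.
After 0 picoseconds: (0.0000, 0.0000, 1.0000)
After 1 picosecond: (0.4000, 0.1600, 0.4400)
After 2 picoseconds: (0.2976, 0.3680, 0.3344)
After 3 picoseconds: (0.2641, 0.4143, 0.3216)
P(in state V after 3 picoseconds) = 0.2641

0.2641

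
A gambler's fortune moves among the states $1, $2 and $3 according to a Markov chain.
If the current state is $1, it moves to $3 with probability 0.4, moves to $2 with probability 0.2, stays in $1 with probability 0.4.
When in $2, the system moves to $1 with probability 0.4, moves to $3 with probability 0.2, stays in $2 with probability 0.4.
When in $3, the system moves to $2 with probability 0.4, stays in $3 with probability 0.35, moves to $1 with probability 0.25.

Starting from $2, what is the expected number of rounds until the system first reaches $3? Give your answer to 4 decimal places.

3.5714

Let t(s) be the expected number of rounds to first reach $3 from state s, with t($3) = 0. Conditioning on the first round:
t($1) = 1 + 0.4·t($1) + 0.2·t($2)
t($2) = 1 + 0.4·t($1) + 0.4·t($2)
Solving: t($1) = 2.8571, t($2) = 3.5714.
Expected rounds from $2 to $3: 3.5714.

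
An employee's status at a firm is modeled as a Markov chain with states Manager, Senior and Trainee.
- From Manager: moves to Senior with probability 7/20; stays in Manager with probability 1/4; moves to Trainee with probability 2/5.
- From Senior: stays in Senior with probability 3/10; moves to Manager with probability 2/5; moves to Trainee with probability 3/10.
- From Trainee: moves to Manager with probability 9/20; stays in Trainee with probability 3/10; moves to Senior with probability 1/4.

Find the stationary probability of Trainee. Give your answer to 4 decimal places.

Let the stationary distribution be π with π = πP and π_1 + π_2 + π_3 = 1.
π_1 = 0.25·π_1 + 0.4·π_2 + 0.45·π_3
π_2 = 0.35·π_1 + 0.3·π_2 + 0.25·π_3
Solving with the normalization constraint gives π = (0.3624, 0.3013, 0.3362).
So the stationary probability of Trainee is 0.3362.

0.3362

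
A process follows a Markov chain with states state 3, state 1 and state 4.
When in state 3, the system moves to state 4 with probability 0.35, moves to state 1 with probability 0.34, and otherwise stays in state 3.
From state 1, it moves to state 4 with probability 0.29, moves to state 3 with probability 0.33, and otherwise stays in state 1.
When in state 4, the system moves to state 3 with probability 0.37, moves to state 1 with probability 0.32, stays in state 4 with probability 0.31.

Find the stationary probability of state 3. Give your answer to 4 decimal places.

Let the stationary distribution be π with π = πP and π_1 + π_2 + π_3 = 1.
π_1 = 0.31·π_1 + 0.33·π_2 + 0.37·π_3
π_2 = 0.34·π_1 + 0.38·π_2 + 0.32·π_3
Solving with the normalization constraint gives π = (0.3359, 0.3476, 0.3165).
So the stationary probability of state 3 is 0.3359.

0.3359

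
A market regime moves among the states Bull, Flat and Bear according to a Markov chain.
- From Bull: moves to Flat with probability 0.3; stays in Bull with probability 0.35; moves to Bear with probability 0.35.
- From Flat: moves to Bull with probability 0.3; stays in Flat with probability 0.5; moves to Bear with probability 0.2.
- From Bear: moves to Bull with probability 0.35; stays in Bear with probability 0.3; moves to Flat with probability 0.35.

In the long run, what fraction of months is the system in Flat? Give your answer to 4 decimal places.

0.3923

Let the stationary distribution be π with π = πP and π_1 + π_2 + π_3 = 1.
π_1 = 0.35·π_1 + 0.3·π_2 + 0.35·π_3
π_2 = 0.3·π_1 + 0.5·π_2 + 0.35·π_3
Solving with the normalization constraint gives π = (0.3304, 0.3923, 0.2773).
So the stationary probability of Flat is 0.3923.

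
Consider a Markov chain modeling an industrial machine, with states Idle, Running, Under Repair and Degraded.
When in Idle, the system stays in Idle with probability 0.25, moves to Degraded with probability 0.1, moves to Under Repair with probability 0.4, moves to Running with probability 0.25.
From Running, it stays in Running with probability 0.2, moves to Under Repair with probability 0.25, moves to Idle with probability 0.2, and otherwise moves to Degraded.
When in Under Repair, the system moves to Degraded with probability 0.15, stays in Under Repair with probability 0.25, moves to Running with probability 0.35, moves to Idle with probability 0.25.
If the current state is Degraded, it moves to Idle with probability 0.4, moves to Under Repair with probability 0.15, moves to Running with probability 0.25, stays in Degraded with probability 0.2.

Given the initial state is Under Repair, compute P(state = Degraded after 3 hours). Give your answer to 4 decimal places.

Propagate the distribution vector 3 hours from Under Repair.
After 0 hours: (0.0000, 0.0000, 1.0000, 0.0000)
After 1 hour: (0.2500, 0.3500, 0.2500, 0.1500)
After 2 hours: (0.2550, 0.2575, 0.2725, 0.2150)
After 3 hours: (0.2694, 0.2644, 0.2668, 0.1995)
P(in Degraded after 3 hours) = 0.1995

0.1995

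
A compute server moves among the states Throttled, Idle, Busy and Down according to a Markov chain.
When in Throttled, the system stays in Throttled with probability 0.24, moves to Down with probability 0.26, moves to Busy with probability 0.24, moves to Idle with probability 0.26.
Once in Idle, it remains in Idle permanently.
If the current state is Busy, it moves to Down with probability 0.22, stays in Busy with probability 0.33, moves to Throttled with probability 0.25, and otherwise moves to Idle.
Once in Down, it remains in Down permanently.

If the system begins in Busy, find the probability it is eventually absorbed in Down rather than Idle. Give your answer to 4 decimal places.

0.5169

Let h(s) be the probability of absorption at Down starting from transient state s. Then h(Down) = 1 and h(Idle) = 0. By first-step analysis:
h(Throttled) = 0.24·h(Throttled) + 0.26·0 + 0.24·h(Busy) + 0.26·1
h(Busy) = 0.25·h(Throttled) + 0.2·0 + 0.33·h(Busy) + 0.22·1
Solving: h(Throttled) = 0.5053, h(Busy) = 0.5169.
Starting from Busy, the probability is 0.5169.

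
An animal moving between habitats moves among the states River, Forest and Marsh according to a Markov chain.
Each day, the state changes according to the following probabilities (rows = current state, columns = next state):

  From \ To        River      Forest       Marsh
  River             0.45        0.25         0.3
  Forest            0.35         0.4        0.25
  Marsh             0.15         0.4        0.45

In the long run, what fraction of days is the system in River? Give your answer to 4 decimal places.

Let the stationary distribution be π with π = πP and π_1 + π_2 + π_3 = 1.
π_1 = 0.45·π_1 + 0.35·π_2 + 0.15·π_3
π_2 = 0.25·π_1 + 0.4·π_2 + 0.4·π_3
Solving with the normalization constraint gives π = (0.3151, 0.3527, 0.3322).
So the stationary probability of River is 0.3151.

0.3151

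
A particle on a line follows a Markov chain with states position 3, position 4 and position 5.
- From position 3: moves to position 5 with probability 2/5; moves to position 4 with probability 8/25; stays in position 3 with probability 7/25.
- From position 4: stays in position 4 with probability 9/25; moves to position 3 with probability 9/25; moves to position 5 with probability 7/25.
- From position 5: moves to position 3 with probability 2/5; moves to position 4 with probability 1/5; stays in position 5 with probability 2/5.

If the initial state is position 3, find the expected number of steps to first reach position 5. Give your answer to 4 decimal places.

2.7778

Let t(s) be the expected number of steps to first reach position 5 from state s, with t(position 5) = 0. Conditioning on the first step:
t(position 3) = 1 + 0.28·t(position 3) + 0.32·t(position 4)
t(position 4) = 1 + 0.36·t(position 3) + 0.36·t(position 4)
Solving: t(position 3) = 2.7778, t(position 4) = 3.1250.
Expected steps from position 3 to position 5: 2.7778.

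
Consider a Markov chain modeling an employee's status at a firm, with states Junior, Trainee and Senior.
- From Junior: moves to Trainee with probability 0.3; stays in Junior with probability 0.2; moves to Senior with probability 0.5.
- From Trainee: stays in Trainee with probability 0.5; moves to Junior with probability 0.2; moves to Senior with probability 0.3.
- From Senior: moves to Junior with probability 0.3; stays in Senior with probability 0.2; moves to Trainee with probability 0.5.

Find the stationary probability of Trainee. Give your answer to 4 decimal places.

0.4537

Let the stationary distribution be π with π = πP and π_1 + π_2 + π_3 = 1.
π_1 = 0.2·π_1 + 0.2·π_2 + 0.3·π_3
π_2 = 0.3·π_1 + 0.5·π_2 + 0.5·π_3
Solving with the normalization constraint gives π = (0.2315, 0.4537, 0.3148).
So the stationary probability of Trainee is 0.4537.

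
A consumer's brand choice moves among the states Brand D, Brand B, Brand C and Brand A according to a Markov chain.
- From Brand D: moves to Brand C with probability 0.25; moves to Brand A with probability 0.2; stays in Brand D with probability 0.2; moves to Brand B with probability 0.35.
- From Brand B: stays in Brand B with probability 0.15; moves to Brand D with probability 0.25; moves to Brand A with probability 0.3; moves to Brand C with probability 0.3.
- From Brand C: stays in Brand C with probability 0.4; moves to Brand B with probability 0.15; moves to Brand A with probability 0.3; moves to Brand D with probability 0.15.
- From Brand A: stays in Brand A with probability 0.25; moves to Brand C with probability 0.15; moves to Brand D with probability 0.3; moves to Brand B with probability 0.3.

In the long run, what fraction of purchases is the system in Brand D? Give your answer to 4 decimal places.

0.2243

Let the stationary distribution be π with π = πP and π_1 + π_2 + π_3 + π_4 = 1.
π_1 = 0.2·π_1 + 0.25·π_2 + 0.15·π_3 + 0.3·π_4
π_2 = 0.35·π_1 + 0.15·π_2 + 0.15·π_3 + 0.3·π_4
π_3 = 0.25·π_1 + 0.3·π_2 + 0.4·π_3 + 0.15·π_4
Solving with the normalization constraint gives π = (0.2243, 0.2345, 0.2768, 0.2644).
So the stationary probability of Brand D is 0.2243.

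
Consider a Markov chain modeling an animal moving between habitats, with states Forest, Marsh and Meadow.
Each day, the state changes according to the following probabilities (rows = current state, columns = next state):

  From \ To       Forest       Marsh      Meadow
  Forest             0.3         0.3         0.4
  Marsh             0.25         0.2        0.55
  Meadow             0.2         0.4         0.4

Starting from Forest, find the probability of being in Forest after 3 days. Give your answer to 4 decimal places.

Propagate the distribution vector 3 days from Forest.
After 0 days: (1.0000, 0.0000, 0.0000)
After 1 day: (0.3000, 0.3000, 0.4000)
After 2 days: (0.2450, 0.3100, 0.4450)
After 3 days: (0.2400, 0.3135, 0.4465)
P(in Forest after 3 days) = 0.2400

0.2400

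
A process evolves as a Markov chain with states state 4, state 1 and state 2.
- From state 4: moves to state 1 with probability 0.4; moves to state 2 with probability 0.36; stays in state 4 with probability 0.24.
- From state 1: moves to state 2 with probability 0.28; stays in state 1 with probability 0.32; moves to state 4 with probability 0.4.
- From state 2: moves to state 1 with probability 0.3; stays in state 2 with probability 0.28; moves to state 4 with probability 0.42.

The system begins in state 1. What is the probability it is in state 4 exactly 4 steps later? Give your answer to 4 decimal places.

Propagate the distribution vector 4 steps from state 1.
After 0 steps: (0.0000, 1.0000, 0.0000)
After 1 step: (0.4000, 0.3200, 0.2800)
After 2 steps: (0.3416, 0.3464, 0.3120)
After 3 steps: (0.3516, 0.3411, 0.3073)
After 4 steps: (0.3499, 0.3420, 0.3081)
P(in state 4 after 4 steps) = 0.3499

0.3499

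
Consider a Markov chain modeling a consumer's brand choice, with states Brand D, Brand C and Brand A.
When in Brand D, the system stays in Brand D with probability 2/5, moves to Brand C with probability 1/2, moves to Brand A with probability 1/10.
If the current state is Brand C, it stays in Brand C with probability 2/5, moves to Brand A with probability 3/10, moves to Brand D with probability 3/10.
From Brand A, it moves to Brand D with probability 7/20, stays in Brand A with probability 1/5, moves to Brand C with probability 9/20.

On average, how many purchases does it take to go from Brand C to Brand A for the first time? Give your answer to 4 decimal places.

Let t(s) be the expected number of purchases to first reach Brand A from state s, with t(Brand A) = 0. Conditioning on the first purchase:
t(Brand D) = 1 + 0.4·t(Brand D) + 0.5·t(Brand C)
t(Brand C) = 1 + 0.3·t(Brand D) + 0.4·t(Brand C)
Solving: t(Brand D) = 5.2381, t(Brand C) = 4.2857.
Expected purchases from Brand C to Brand A: 4.2857.

4.2857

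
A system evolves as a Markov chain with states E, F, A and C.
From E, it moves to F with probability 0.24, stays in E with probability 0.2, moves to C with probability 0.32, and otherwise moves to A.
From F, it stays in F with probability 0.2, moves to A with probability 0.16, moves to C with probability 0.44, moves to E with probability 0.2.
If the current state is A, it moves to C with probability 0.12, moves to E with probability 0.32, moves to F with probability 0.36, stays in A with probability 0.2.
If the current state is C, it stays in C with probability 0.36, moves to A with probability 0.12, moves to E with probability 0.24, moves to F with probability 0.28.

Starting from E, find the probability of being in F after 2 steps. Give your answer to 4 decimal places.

0.2720

Propagate the distribution vector 2 steps from E.
After 0 steps: (1.0000, 0.0000, 0.0000, 0.0000)
After 1 step: (0.2000, 0.2400, 0.2400, 0.3200)
After 2 steps: (0.2416, 0.2720, 0.1728, 0.3136)
P(in F after 2 steps) = 0.2720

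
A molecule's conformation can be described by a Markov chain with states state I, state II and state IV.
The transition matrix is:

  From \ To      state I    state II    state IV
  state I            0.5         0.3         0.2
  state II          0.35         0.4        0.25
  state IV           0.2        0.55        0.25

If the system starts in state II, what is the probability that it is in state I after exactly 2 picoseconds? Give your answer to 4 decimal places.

0.3650

Sum over the intermediate state after 1 picosecond:
P = P(state II→state I)·P(state I→state I) + P(state II→state II)·P(state II→state I) + P(state II→state IV)·P(state IV→state I)
  = 0.35×0.5 + 0.4×0.35 + 0.25×0.2
  = 0.1750 + 0.1400 + 0.0500 = 0.3650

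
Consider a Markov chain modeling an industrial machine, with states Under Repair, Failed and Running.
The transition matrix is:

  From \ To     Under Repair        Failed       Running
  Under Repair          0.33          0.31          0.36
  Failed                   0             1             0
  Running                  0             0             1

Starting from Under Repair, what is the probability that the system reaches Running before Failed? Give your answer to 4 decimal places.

Let h(s) be the probability of absorption at Running starting from transient state s. Then h(Running) = 1 and h(Failed) = 0. By first-step analysis:
h(Under Repair) = 0.33·h(Under Repair) + 0.31·0 + 0.36·1
Solving: h(Under Repair) = 0.5373.
Starting from Under Repair, the probability is 0.5373.

0.5373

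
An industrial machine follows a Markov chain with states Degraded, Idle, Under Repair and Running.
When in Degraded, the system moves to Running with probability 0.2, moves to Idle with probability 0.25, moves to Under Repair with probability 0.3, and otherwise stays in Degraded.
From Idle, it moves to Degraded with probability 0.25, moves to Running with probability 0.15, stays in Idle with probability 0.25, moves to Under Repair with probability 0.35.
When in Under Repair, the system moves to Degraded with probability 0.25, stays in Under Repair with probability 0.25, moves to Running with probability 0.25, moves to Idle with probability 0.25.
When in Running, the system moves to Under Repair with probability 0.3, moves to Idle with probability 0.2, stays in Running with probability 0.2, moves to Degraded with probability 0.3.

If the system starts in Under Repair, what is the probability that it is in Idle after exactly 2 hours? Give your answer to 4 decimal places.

0.2375

Propagate the distribution vector 2 hours from Under Repair.
After 0 hours: (0.0000, 0.0000, 1.0000, 0.0000)
After 1 hour: (0.2500, 0.2500, 0.2500, 0.2500)
After 2 hours: (0.2625, 0.2375, 0.3000, 0.2000)
P(in Idle after 2 hours) = 0.2375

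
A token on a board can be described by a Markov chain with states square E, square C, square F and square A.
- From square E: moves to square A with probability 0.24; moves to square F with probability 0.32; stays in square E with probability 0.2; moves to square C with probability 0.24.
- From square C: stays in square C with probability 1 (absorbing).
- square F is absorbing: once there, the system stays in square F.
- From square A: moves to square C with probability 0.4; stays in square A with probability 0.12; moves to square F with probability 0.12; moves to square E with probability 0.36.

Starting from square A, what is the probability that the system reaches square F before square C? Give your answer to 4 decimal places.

0.3420

Let h(s) be the probability of absorption at square F starting from transient state s. Then h(square F) = 1 and h(square C) = 0. By first-step analysis:
h(square E) = 0.2·h(square E) + 0.24·0 + 0.32·1 + 0.24·h(square A)
h(square A) = 0.36·h(square E) + 0.4·0 + 0.12·1 + 0.12·h(square A)
Solving: h(square E) = 0.5026, h(square A) = 0.3420.
Starting from square A, the probability is 0.3420.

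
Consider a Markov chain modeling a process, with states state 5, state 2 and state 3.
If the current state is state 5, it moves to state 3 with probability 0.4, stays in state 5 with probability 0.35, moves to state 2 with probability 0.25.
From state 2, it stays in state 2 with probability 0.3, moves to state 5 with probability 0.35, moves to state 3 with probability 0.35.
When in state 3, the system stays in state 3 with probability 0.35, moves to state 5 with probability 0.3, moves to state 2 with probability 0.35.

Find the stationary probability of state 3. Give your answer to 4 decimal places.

0.3666

Let the stationary distribution be π with π = πP and π_1 + π_2 + π_3 = 1.
π_1 = 0.35·π_1 + 0.35·π_2 + 0.3·π_3
π_2 = 0.25·π_1 + 0.3·π_2 + 0.35·π_3
Solving with the normalization constraint gives π = (0.3317, 0.3017, 0.3666).
So the stationary probability of state 3 is 0.3666.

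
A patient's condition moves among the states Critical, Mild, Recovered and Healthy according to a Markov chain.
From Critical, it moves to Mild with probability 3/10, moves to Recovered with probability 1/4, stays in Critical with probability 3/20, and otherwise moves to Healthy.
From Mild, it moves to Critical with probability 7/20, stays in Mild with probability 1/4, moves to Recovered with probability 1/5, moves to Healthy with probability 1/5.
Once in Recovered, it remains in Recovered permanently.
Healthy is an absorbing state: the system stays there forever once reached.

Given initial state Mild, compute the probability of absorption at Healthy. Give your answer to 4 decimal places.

Let h(s) be the probability of absorption at Healthy starting from transient state s. Then h(Healthy) = 1 and h(Recovered) = 0. By first-step analysis:
h(Critical) = 0.15·h(Critical) + 0.3·h(Mild) + 0.25·0 + 0.3·1
h(Mild) = 0.35·h(Critical) + 0.25·h(Mild) + 0.2·0 + 0.2·1
Solving: h(Critical) = 0.5352, h(Mild) = 0.5164.
Starting from Mild, the probability is 0.5164.

0.5164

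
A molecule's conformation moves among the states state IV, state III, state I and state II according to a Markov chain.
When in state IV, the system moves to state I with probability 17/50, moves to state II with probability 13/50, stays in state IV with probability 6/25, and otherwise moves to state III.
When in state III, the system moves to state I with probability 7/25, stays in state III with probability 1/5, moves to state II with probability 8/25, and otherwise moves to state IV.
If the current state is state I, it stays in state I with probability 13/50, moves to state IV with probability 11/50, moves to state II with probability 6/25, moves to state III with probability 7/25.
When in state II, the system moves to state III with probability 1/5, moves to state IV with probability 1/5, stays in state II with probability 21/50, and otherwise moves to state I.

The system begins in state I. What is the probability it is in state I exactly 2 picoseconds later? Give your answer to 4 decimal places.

Propagate the distribution vector 2 picoseconds from state I.
After 0 picoseconds: (0.0000, 0.0000, 1.0000, 0.0000)
After 1 picosecond: (0.2200, 0.2800, 0.2600, 0.2400)
After 2 picoseconds: (0.2140, 0.2120, 0.2640, 0.3100)
P(in state I after 2 picoseconds) = 0.2640

0.2640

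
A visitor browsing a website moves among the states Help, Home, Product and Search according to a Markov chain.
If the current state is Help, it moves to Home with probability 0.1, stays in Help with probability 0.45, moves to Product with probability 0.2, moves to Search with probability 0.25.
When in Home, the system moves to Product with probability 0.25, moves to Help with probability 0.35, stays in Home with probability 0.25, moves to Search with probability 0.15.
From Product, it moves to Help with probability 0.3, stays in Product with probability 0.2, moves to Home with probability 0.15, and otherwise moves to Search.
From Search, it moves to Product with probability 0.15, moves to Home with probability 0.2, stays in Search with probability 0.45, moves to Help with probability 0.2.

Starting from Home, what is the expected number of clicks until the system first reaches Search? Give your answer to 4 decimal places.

Let t(s) be the expected number of clicks to first reach Search from state s, with t(Search) = 0. Conditioning on the first click:
t(Help) = 1 + 0.45·t(Help) + 0.1·t(Home) + 0.2·t(Product)
t(Home) = 1 + 0.35·t(Help) + 0.25·t(Home) + 0.25·t(Product)
t(Product) = 1 + 0.3·t(Help) + 0.15·t(Home) + 0.2·t(Product)
Solving: t(Help) = 3.8809, t(Home) = 4.3160, t(Product) = 3.5146.
Expected clicks from Home to Search: 4.3160.

4.3160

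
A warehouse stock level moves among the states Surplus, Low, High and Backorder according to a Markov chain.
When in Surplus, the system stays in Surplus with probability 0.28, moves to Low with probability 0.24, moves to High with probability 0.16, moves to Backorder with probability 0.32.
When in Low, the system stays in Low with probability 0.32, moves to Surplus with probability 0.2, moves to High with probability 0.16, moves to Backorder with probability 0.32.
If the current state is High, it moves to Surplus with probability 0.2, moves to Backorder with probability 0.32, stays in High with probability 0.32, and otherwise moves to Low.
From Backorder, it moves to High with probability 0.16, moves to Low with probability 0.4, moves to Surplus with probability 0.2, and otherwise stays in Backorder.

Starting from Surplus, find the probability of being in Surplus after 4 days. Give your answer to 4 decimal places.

0.2174

Propagate the distribution vector 4 days from Surplus.
After 0 days: (1.0000, 0.0000, 0.0000, 0.0000)
After 1 day: (0.2800, 0.2400, 0.1600, 0.3200)
After 2 days: (0.2224, 0.2976, 0.1856, 0.2944)
After 3 days: (0.2178, 0.2961, 0.1897, 0.2964)
After 4 days: (0.2174, 0.2959, 0.1904, 0.2963)
P(in Surplus after 4 days) = 0.2174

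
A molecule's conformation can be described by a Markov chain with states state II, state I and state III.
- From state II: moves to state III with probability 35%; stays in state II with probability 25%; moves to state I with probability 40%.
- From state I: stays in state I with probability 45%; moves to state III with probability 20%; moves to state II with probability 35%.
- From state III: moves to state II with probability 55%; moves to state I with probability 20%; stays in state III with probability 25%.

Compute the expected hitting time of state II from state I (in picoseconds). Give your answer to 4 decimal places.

2.5503

Let t(s) be the expected number of picoseconds to first reach state II from state s, with t(state II) = 0. Conditioning on the first picosecond:
t(state I) = 1 + 0.45·t(state I) + 0.2·t(state III)
t(state III) = 1 + 0.2·t(state I) + 0.25·t(state III)
Solving: t(state I) = 2.5503, t(state III) = 2.0134.
Expected picoseconds from state I to state II: 2.5503.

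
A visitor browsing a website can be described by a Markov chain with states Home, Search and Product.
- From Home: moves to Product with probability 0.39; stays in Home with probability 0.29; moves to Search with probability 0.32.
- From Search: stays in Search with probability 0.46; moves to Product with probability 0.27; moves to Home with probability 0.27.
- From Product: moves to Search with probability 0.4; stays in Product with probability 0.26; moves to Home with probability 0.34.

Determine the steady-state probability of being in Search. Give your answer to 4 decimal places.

Let the stationary distribution be π with π = πP and π_1 + π_2 + π_3 = 1.
π_1 = 0.29·π_1 + 0.27·π_2 + 0.34·π_3
π_2 = 0.32·π_1 + 0.46·π_2 + 0.4·π_3
Solving with the normalization constraint gives π = (0.2971, 0.4002, 0.3026).
So the stationary probability of Search is 0.4002.

0.4002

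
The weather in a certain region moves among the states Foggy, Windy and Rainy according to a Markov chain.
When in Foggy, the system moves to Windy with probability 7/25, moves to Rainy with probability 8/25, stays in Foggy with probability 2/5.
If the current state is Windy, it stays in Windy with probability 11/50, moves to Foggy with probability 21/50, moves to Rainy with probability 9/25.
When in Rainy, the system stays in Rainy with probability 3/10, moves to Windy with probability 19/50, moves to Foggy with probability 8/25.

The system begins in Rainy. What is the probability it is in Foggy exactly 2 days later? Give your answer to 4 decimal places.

Sum over the intermediate state after 1 day:
P = P(Rainy→Foggy)·P(Foggy→Foggy) + P(Rainy→Windy)·P(Windy→Foggy) + P(Rainy→Rainy)·P(Rainy→Foggy)
  = 0.32×0.4 + 0.38×0.42 + 0.3×0.32
  = 0.1280 + 0.1596 + 0.0960 = 0.3836

0.3836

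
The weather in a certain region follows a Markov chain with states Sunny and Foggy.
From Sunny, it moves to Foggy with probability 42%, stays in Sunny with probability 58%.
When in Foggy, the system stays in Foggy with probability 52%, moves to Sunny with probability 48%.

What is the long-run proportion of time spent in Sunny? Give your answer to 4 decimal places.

0.5333

Let the stationary distribution be π with π = πP and π_1 + π_2 = 1.
π_1 = 0.58·π_1 + 0.48·π_2
Solving with the normalization constraint gives π = (0.5333, 0.4667).
So the stationary probability of Sunny is 0.5333.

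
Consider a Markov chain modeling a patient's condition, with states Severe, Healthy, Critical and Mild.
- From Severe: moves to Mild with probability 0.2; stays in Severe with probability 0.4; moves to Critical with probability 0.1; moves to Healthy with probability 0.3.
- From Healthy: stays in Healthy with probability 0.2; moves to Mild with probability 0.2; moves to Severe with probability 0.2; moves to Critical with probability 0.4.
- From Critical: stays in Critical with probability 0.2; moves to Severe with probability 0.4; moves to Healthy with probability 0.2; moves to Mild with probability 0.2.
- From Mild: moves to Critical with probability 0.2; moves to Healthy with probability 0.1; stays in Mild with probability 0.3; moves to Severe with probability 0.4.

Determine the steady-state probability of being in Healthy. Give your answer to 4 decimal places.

Let the stationary distribution be π with π = πP and π_1 + π_2 + π_3 + π_4 = 1.
π_1 = 0.4·π_1 + 0.2·π_2 + 0.4·π_3 + 0.4·π_4
π_2 = 0.3·π_1 + 0.2·π_2 + 0.2·π_3 + 0.1·π_4
π_3 = 0.1·π_1 + 0.4·π_2 + 0.2·π_3 + 0.2·π_4
Solving with the normalization constraint gives π = (0.3573, 0.2135, 0.2070, 0.2222).
So the stationary probability of Healthy is 0.2135.

0.2135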